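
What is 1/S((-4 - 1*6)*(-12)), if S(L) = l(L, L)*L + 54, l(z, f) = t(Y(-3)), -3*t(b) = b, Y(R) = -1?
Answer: 1/94 ≈ 0.010638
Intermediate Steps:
t(b) = -b/3
l(z, f) = ⅓ (l(z, f) = -⅓*(-1) = ⅓)
S(L) = 54 + L/3 (S(L) = L/3 + 54 = 54 + L/3)
1/S((-4 - 1*6)*(-12)) = 1/(54 + ((-4 - 1*6)*(-12))/3) = 1/(54 + ((-4 - 6)*(-12))/3) = 1/(54 + (-10*(-12))/3) = 1/(54 + (⅓)*120) = 1/(54 + 40) = 1/94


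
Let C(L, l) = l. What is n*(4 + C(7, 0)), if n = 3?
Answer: 12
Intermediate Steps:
n*(4 + C(7, 0)) = 3*(4 + 0) = 3*4 = 12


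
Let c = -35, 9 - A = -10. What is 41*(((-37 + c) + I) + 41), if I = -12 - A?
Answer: -2542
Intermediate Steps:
A = 19 (A = 9 - 1*(-10) = 9 + 10 = 19)
I = -31 (I = -12 - 1*19 = -12 - 19 = -31)
41*(((-37 + c) + I) + 41) = 41*(((-37 - 35) - 31) + 41) = 41*((-72 - 31) + 41) = 41*(-103 + 41) = 41*(-62) = -2542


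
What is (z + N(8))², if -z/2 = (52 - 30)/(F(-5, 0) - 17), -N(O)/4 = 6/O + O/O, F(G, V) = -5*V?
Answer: 5625/289 ≈ 19.464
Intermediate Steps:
N(O) = -4 - 24/O (N(O) = -4*(6/O + O/O) = -4*(6/O + 1) = -4*(1 + 6/O) = -4 - 24/O)
z = 44/17 (z = -2*(52 - 30)/(-5*0 - 17) = -44/(0 - 17) = -44/(-17) = -44*(-1)/17 = -2*(-22/17) = 44/17 ≈ 2.5882)
(z + N(8))² = (44/17 + (-4 - 24/8))² = (44/17 + (-4 - 24*⅛))² = (44/17 + (-4 - 3))² = (44/17 - 7)² = (-75/17)² = 5625/289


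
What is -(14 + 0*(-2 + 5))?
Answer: -14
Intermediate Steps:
-(14 + 0*(-2 + 5)) = -(14 + 0*3) = -(14 + 0) = -1*14 = -14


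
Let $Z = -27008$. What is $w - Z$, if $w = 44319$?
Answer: $71327$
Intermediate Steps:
$w - Z = 44319 - -27008 = 44319 + 27008 = 71327$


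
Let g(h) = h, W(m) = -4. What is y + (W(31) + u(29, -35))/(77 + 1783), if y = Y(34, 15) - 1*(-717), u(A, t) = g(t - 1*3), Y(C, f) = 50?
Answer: 237763/310 ≈ 766.98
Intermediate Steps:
u(A, t) = -3 + t (u(A, t) = t - 1*3 = t - 3 = -3 + t)
y = 767 (y = 50 - 1*(-717) = 50 + 717 = 767)
y + (W(31) + u(29, -35))/(77 + 1783) = 767 + (-4 + (-3 - 35))/(77 + 1783) = 767 + (-4 - 38)/1860 = 767 - 42*1/1860 = 767 - 7/310 = 237763/310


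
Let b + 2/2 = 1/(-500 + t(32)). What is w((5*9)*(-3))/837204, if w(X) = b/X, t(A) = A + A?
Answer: 437/49277827440 ≈ 8.8681e-9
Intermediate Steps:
t(A) = 2*A
b = -437/436 (b = -1 + 1/(-500 + 2*32) = -1 + 1/(-500 + 64) = -1 + 1/(-436) = -1 - 1/436 = -437/436 ≈ -1.0023)
w(X) = -437/(436*X)
w((5*9)*(-3))/837204 = -437/(436*((5*9)*(-3)))/837204 = -437/(436*(45*(-3)))*(1/837204) = -437/436/(-135)*(1/837204) = -437/436*(-1/135)*(1/837204) = (437/58860)*(1/837204) = 437/49277827440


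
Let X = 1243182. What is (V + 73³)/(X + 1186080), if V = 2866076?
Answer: 361677/269918 ≈ 1.3400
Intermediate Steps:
(V + 73³)/(X + 1186080) = (2866076 + 73³)/(1243182 + 1186080) = (2866076 + 389017)/2429262 = 3255093*(1/2429262) = 361677/269918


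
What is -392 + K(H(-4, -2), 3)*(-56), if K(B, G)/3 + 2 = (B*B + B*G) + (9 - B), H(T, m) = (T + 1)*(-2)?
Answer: -9632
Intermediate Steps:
H(T, m) = -2 - 2*T (H(T, m) = (1 + T)*(-2) = -2 - 2*T)
K(B, G) = 21 - 3*B + 3*B² + 3*B*G (K(B, G) = -6 + 3*((B*B + B*G) + (9 - B)) = -6 + 3*((B² + B*G) + (9 - B)) = -6 + 3*(9 + B² - B + B*G) = -6 + (27 - 3*B + 3*B² + 3*B*G) = 21 - 3*B + 3*B² + 3*B*G)
-392 + K(H(-4, -2), 3)*(-56) = -392 + (21 - 3*(-2 - 2*(-4)) + 3*(-2 - 2*(-4))² + 3*(-2 - 2*(-4))*3)*(-56) = -392 + (21 - 3*(-2 + 8) + 3*(-2 + 8)² + 3*(-2 + 8)*3)*(-56) = -392 + (21 - 3*6 + 3*6² + 3*6*3)*(-56) = -392 + (21 - 18 + 3*36 + 54)*(-56) = -392 + (21 - 18 + 108 + 54)*(-56) = -392 + 165*(-56) = -392 - 9240 = -9632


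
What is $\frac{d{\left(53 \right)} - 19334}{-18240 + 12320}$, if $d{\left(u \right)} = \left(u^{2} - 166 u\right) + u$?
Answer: $\frac{2527}{592} \approx 4.2686$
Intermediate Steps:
$d{\left(u \right)} = u^{2} - 165 u$
$\frac{d{\left(53 \right)} - 19334}{-18240 + 12320} = \frac{53 \left(-165 + 53\right) - 19334}{-18240 + 12320} = \frac{53 \left(-112\right) - 19334}{-5920} = \left(-5936 - 19334\right) \left(- \frac{1}{5920}\right) = \left(-25270\right) \left(- \frac{1}{5920}\right) = \frac{2527}{592}$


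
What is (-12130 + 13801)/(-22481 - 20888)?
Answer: -1671/43369 ≈ -0.038530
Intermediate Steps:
(-12130 + 13801)/(-22481 - 20888) = 1671/(-43369) = 1671*(-1/43369) = -1671/43369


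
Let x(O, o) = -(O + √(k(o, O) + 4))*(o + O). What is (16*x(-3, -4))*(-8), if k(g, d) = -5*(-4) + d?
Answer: 2688 - 896*√21 ≈ -1418.0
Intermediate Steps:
k(g, d) = 20 + d
x(O, o) = -(O + o)*(O + √(24 + O)) (x(O, o) = -(O + √((20 + O) + 4))*(o + O) = -(O + √(24 + O))*(O + o) = -(O + o)*(O + √(24 + O)))
(16*x(-3, -4))*(-8) = (16*(-1*(-3)² - 1*(-3)*(-4) - 1*(-3)*√(24 - 3) - 1*(-4)*√(24 - 3)))*(-8) = (16*(-1*9 - 12 - 1*(-3)*√21 - 1*(-4)*√21))*(-8) = (16*(-9 - 12 + 3*√21 + 4*√21))*(-8) = (16*(-21 + 7*√21))*(-8) = (-336 + 112*√21)*(-8) = 2688 - 896*√21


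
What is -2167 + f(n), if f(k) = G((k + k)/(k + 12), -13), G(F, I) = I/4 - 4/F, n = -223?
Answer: -1937551/892 ≈ -2172.1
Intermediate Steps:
G(F, I) = -4/F + I/4 (G(F, I) = I*(1/4) - 4/F = I/4 - 4/F = -4/F + I/4)
f(k) = -13/4 - 2*(12 + k)/k (f(k) = -4*(k + 12)/(k + k) + (1/4)*(-13) = -4*(12 + k)/(2*k) - 13/4 = -2*(12 + k)/k - 13/4 = -13/4 - 2*(12 + k)/k)
-2167 + f(n) = -2167 + (-21/4 - 24/(-223)) = -2167 + (-21/4 - 24*(-1/223)) = -2167 + (-21/4 + 24/223) = -2167 - 4587/892 = -1937551/892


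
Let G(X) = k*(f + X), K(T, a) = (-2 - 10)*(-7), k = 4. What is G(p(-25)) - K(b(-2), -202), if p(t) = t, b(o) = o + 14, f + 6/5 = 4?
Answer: -864/5 ≈ -172.80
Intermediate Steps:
f = 14/5 (f = -6/5 + 4 = 14/5 ≈ 2.8000)
b(o) = 14 + o
K(T, a) = 84 (K(T, a) = -12*(-7) = 84)
G(X) = 56/5 + 4*X (G(X) = 4*(14/5 + X) = 56/5 + 4*X)
G(p(-25)) - K(b(-2), -202) = (56/5 + 4*(-25)) - 1*84 = (56/5 - 100) - 84 = -444/5 - 84 = -864/5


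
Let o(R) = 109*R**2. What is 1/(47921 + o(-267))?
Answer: 1/7818422 ≈ 1.2790e-7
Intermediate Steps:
1/(47921 + o(-267)) = 1/(47921 + 109*(-267)**2) = 1/(47921 + 109*71289) = 1/(47921 + 7770501) = 1/7818422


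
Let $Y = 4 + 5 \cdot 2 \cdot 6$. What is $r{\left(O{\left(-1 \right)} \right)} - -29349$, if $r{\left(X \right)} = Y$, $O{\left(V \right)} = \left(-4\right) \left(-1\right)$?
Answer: $29413$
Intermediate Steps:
$O{\left(V \right)} = 4$
$Y = 64$ ($Y = 4 + 5 \cdot 12 = 4 + 60 = 64$)
$r{\left(X \right)} = 64$
$r{\left(O{\left(-1 \right)} \right)} - -29349 = 64 - -29349 = 64 + 29349 = 29413$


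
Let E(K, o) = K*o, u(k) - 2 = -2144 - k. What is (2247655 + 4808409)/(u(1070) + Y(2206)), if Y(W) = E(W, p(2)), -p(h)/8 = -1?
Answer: 1764016/3609 ≈ 488.78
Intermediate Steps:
p(h) = 8 (p(h) = -8*(-1) = 8)
u(k) = -2142 - k (u(k) = 2 + (-2144 - k) = -2142 - k)
Y(W) = 8*W (Y(W) = W*8 = 8*W)
(2247655 + 4808409)/(u(1070) + Y(2206)) = (2247655 + 4808409)/((-2142 - 1*1070) + 8*2206) = 7056064/((-2142 - 1070) + 17648) = 7056064/(-3212 + 17648) = 7056064/14436 = 7056064*(1/14436) = 1764016/3609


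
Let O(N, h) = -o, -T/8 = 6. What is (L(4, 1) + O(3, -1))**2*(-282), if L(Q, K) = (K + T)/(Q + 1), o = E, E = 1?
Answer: -762528/25 ≈ -30501.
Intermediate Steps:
T = -48 (T = -8*6 = -48)
o = 1
L(Q, K) = (-48 + K)/(1 + Q) (L(Q, K) = (K - 48)/(Q + 1) = (-48 + K)/(1 + Q))
O(N, h) = -1 (O(N, h) = -1*1 = -1)
(L(4, 1) + O(3, -1))**2*(-282) = ((-48 + 1)/(1 + 4) - 1)**2*(-282) = (-47/5 - 1)**2*(-282) = (-52/5)**2*(-282) = (2704/25)*(-282) = -762528/25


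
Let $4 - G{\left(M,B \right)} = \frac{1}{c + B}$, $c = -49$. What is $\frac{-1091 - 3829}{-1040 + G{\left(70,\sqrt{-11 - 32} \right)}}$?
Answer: $\frac{12457120200}{2623033897} + \frac{4920 i \sqrt{43}}{2623033897} \approx 4.7491 + 1.23 \cdot 10^{-5} i$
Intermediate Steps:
$G{\left(M,B \right)} = 4 - \frac{1}{-49 + B}$
$\frac{-1091 - 3829}{-1040 + G{\left(70,\sqrt{-11 - 32} \right)}} = \frac{-1091 - 3829}{-1040 + \frac{-197 + 4 \sqrt{-11 - 32}}{-49 + \sqrt{-11 - 32}}} = - \frac{4920}{-1040 + \frac{-197 + 4 \sqrt{-43}}{-49 + \sqrt{-43}}} = - \frac{4920}{-1040 + \frac{-197 + 4 i \sqrt{43}}{-49 + i \sqrt{43}}}$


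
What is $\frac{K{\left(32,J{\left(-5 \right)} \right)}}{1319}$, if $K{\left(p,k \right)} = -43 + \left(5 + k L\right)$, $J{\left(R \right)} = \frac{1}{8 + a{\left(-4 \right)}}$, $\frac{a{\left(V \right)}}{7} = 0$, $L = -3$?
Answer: $- \frac{307}{10552} \approx -0.029094$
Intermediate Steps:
$a{\left(V \right)} = 0$ ($a{\left(V \right)} = 7 \cdot 0 = 0$)
$J{\left(R \right)} = \frac{1}{8}$ ($J{\left(R \right)} = \frac{1}{8 + 0} = \frac{1}{8}$)
$K{\left(p,k \right)} = -38 - 3 k$ ($K{\left(p,k \right)} = -43 + \left(5 + k \left(-3\right)\right) = -43 - \left(-5 + 3 k\right) = -38 - 3 k$)
$\frac{K{\left(32,J{\left(-5 \right)} \right)}}{1319} = \frac{-38 - \frac{3}{8}}{1319} = \left(-38 - \frac{3}{8}\right) \frac{1}{1319} = \left(- \frac{307}{8}\right) \frac{1}{1319} = - \frac{307}{10552}$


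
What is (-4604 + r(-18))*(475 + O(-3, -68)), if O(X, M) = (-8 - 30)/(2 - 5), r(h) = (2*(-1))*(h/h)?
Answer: -6738578/3 ≈ -2.2462e+6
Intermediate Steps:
r(h) = -2 (r(h) = -2*1 = -2)
O(X, M) = 38/3 (O(X, M) = -38/(-3) = -38*(-⅓) = 38/3)
(-4604 + r(-18))*(475 + O(-3, -68)) = (-4604 - 2)*(475 + 38/3) = -4606*1463/3 = -6738578/3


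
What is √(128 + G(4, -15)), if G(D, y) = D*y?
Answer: 2*√17 ≈ 8.2462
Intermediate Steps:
√(128 + G(4, -15)) = √(128 + 4*(-15)) = √(128 - 60) = √68 = 2*√17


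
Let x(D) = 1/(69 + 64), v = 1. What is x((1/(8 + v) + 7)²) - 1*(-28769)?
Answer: 3826278/133 ≈ 28769.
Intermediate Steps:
x(D) = 1/133
x((1/(8 + v) + 7)²) - 1*(-28769) = 1/133 - 1*(-28769) = 1/133 + 28769 = 3826278/133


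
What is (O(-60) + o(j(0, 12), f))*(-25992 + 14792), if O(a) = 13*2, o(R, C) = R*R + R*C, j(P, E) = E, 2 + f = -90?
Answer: 10460800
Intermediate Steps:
f = -92 (f = -2 - 90 = -92)
o(R, C) = R² + C*R
O(a) = 26
(O(-60) + o(j(0, 12), f))*(-25992 + 14792) = (26 + 12*(-92 + 12))*(-25992 + 14792) = (26 + 12*(-80))*(-11200) = (26 - 960)*(-11200) = -934*(-11200) = 10460800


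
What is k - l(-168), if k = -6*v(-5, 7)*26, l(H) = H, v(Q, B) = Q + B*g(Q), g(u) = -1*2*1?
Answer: 3132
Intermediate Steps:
g(u) = -2 (g(u) = -2*1 = -2)
v(Q, B) = Q - 2*B (v(Q, B) = Q + B*(-2) = Q - 2*B)
k = 2964 (k = -6*(-5 - 2*7)*26 = -6*(-5 - 14)*26 = -6*(-19)*26 = 114*26 = 2964)
k - l(-168) = 2964 - 1*(-168) = 2964 + 168 = 3132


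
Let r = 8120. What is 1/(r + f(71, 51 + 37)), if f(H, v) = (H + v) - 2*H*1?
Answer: 1/8137 ≈ 0.00012290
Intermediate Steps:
f(H, v) = v - H (f(H, v) = (H + v) - 2*H = v - H)
1/(r + f(71, 51 + 37)) = 1/(8120 + ((51 + 37) - 1*71)) = 1/(8120 + (88 - 71)) = 1/(8120 + 17) = 1/8137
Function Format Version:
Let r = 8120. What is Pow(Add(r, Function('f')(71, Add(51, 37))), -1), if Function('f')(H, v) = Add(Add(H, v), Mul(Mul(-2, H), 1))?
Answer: Rational(1, 8137) ≈ 0.00012290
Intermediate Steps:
Function('f')(H, v) = Add(v, Mul(-1, H)) (Function('f')(H, v) = Add(Add(H, v), Mul(-2, H)) = Add(v, Mul(-1, H)))
Pow(Add(r, Function('f')(71, Add(51, 37))), -1) = Pow(Add(8120, Add(Add(51, 37), Mul(-1, 71))), -1) = Pow(Add(8120, Add(88, -71)), -1) = Pow(Add(8120, 17), -1) = Pow(8137, -1) = Rational(1, 8137)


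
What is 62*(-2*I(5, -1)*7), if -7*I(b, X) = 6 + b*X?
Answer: 124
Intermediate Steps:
I(b, X) = -6/7 - X*b/7 (I(b, X) = -(6 + b*X)/7 = -(6 + X*b)/7 = -6/7 - X*b/7)
62*(-2*I(5, -1)*7) = 62*(-2*(-6/7 - 1/7*(-1)*5)*7) = 62*(-2*(-6/7 + 5/7)*7) = 62*(-2*(-1/7)*7) = 62*((2/7)*7) = 62*2 = 124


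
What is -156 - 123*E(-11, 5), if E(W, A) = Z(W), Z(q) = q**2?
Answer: -15039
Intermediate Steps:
E(W, A) = W**2
-156 - 123*E(-11, 5) = -156 - 123*(-11)**2 = -156 - 123*121 = -156 - 14883 = -15039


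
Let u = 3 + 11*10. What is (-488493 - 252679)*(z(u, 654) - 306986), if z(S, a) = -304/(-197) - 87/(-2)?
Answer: 44816720445882/197 ≈ 2.2750e+11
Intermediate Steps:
u = 113 (u = 3 + 110 = 113)
z(S, a) = 17747/394 (z(S, a) = -304*(-1/197) - 87*(-1/2) = 304/197 + 87/2 = 17747/394)
(-488493 - 252679)*(z(u, 654) - 306986) = (-488493 - 252679)*(17747/394 - 306986) = -741172*(-120934737/394) = 44816720445882/197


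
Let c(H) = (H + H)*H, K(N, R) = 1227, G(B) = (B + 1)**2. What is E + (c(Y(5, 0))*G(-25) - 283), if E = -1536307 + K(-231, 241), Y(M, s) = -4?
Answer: -1516931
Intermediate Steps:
G(B) = (1 + B)**2
c(H) = 2*H**2 (c(H) = (2*H)*H = 2*H**2)
E = -1535080 (E = -1536307 + 1227 = -1535080)
E + (c(Y(5, 0))*G(-25) - 283) = -1535080 + ((2*(-4)**2)*(1 - 25)**2 - 283) = -1535080 + ((2*16)*(-24)**2 - 283) = -1535080 + (32*576 - 283) = -1535080 + (18432 - 283) = -1535080 + 18149 = -1516931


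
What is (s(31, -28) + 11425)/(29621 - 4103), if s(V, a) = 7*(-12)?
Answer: 11341/25518 ≈ 0.44443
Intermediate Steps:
s(V, a) = -84
(s(31, -28) + 11425)/(29621 - 4103) = (-84 + 11425)/(29621 - 4103) = 11341/25518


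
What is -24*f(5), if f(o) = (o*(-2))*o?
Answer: 1200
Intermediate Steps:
f(o) = -2*o² (f(o) = (-2*o)*o = -2*o²)
-24*f(5) = -(-48)*5² = -(-48)*25 = -24*(-50) = 1200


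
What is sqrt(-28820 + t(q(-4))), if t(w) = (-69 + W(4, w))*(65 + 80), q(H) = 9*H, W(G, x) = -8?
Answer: I*sqrt(39985) ≈ 199.96*I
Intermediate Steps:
t(w) = -11165 (t(w) = (-69 - 8)*(65 + 80) = -77*145 = -11165)
sqrt(-28820 + t(q(-4))) = sqrt(-28820 - 11165) = sqrt(-39985) = I*sqrt(39985)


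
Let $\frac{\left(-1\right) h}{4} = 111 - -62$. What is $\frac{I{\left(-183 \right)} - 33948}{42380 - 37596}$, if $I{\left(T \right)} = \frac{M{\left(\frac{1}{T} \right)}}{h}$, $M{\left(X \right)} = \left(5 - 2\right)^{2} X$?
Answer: $- \frac{1433012973}{201942208} \approx -7.0962$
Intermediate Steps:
$h = -692$ ($h = - 4 \left(111 - -62\right) = - 4 \left(111 + 62\right) = \left(-4\right) 173 = -692$)
$M{\left(X \right)} = 9 X$ ($M{\left(X \right)} = 3^{2} X = 9 X$)
$I{\left(T \right)} = - \frac{9}{692 T}$ ($I{\left(T \right)} = \frac{9 \frac{1}{T}}{-692} = \frac{9}{T} \left(- \frac{1}{692}\right) = - \frac{9}{692 T}$)
$\frac{I{\left(-183 \right)} - 33948}{42380 - 37596} = \frac{- \frac{9}{692 \left(-183\right)} - 33948}{42380 - 37596} = \frac{\left(- \frac{9}{692}\right) \left(- \frac{1}{183}\right) - 33948}{4784} = \left(\frac{3}{42212} - 33948\right) \frac{1}{4784} = \left(- \frac{1433012973}{42212}\right) \frac{1}{4784} = - \frac{1433012973}{201942208}$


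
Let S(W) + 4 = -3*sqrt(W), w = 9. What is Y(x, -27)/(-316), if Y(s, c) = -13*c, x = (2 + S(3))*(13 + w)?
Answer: -351/316 ≈ -1.1108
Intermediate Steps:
S(W) = -4 - 3*sqrt(W)
x = -44 - 66*sqrt(3) (x = (2 + (-4 - 3*sqrt(3)))*(13 + 9) = (-2 - 3*sqrt(3))*22 = -44 - 66*sqrt(3) ≈ -158.32)
Y(x, -27)/(-316) = -13*(-27)/(-316) = 351*(-1/316) = -351/316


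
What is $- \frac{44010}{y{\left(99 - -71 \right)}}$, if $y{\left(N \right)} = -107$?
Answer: $\frac{44010}{107} \approx 411.31$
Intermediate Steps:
$- \frac{44010}{y{\left(99 - -71 \right)}} = - \frac{44010}{-107} = \left(-44010\right) \left(- \frac{1}{107}\right) = \frac{44010}{107}$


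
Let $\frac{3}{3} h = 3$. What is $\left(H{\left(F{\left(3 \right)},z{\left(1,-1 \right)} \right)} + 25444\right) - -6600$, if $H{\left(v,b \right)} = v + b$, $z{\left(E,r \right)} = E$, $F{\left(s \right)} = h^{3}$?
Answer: $32072$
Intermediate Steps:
$h = 3$
$F{\left(s \right)} = 27$ ($F{\left(s \right)} = 3^{3} = 27$)
$H{\left(v,b \right)} = b + v$
$\left(H{\left(F{\left(3 \right)},z{\left(1,-1 \right)} \right)} + 25444\right) - -6600 = \left(\left(1 + 27\right) + 25444\right) - -6600 = \left(28 + 25444\right) + 6600 = 25472 + 6600 = 32072$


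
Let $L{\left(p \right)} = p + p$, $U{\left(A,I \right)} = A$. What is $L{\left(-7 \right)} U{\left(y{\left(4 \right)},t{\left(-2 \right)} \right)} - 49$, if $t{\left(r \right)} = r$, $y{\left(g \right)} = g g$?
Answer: $-273$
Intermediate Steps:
$y{\left(g \right)} = g^{2}$
$L{\left(p \right)} = 2 p$
$L{\left(-7 \right)} U{\left(y{\left(4 \right)},t{\left(-2 \right)} \right)} - 49 = 2 \left(-7\right) 4^{2} - 49 = \left(-14\right) 16 - 49 = -224 - 49 = -273$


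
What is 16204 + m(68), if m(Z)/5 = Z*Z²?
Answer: 1588364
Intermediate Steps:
m(Z) = 5*Z³ (m(Z) = 5*(Z*Z²) = 5*Z³)
16204 + m(68) = 16204 + 5*68³ = 16204 + 5*314432 = 16204 + 1572160 = 1588364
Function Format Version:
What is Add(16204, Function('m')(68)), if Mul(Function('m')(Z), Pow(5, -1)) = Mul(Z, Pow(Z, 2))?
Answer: 1588364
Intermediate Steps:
Function('m')(Z) = Mul(5, Pow(Z, 3)) (Function('m')(Z) = Mul(5, Mul(Z, Pow(Z, 2))) = Mul(5, Pow(Z, 3)))
Add(16204, Function('m')(68)) = Add(16204, Mul(5, Pow(68, 3))) = Add(16204, Mul(5, 314432)) = Add(16204, 1572160) = 1588364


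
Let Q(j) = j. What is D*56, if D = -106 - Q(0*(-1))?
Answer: -5936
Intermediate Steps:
D = -106 (D = -106 - 0*(-1) = -106 - 1*0 = -106 + 0 = -106)
D*56 = -106*56 = -5936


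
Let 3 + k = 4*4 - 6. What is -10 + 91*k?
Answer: 627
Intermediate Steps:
k = 7 (k = -3 + (4*4 - 6) = -3 + (16 - 6) = -3 + 10 = 7)
-10 + 91*k = -10 + 91*7 = -10 + 637 = 627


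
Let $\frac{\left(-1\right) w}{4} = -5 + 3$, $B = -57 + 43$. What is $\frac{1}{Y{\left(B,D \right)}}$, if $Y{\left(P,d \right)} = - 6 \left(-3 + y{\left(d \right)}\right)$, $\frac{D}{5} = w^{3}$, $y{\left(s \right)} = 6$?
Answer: $- \frac{1}{18} \approx -0.055556$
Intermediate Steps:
$B = -14$
$w = 8$ ($w = - 4 \left(-5 + 3\right) = \left(-4\right) \left(-2\right) = 8$)
$D = 2560$ ($D = 5 \cdot 8^{3} = 5 \cdot 512 = 2560$)
$Y{\left(P,d \right)} = -18$ ($Y{\left(P,d \right)} = - 6 \left(-3 + 6\right) = \left(-6\right) 3 = -18$)
$\frac{1}{Y{\left(B,D \right)}} = \frac{1}{-18} = - \frac{1}{18}$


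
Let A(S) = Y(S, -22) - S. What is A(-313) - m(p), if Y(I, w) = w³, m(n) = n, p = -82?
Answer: -10253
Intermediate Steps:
A(S) = -10648 - S (A(S) = (-22)³ - S = -10648 - S)
A(-313) - m(p) = (-10648 - 1*(-313)) - 1*(-82) = (-10648 + 313) + 82 = -10335 + 82 = -10253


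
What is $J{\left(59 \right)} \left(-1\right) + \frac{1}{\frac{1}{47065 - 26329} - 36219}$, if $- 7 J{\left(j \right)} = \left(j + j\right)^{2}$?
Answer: $\frac{10457441590940}{5257260281} \approx 1989.1$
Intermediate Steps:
$J{\left(j \right)} = - \frac{4 j^{2}}{7}$ ($J{\left(j \right)} = - \frac{\left(j + j\right)^{2}}{7} = - \frac{\left(2 j\right)^{2}}{7} = - \frac{4 j^{2}}{7}$)
$J{\left(59 \right)} \left(-1\right) + \frac{1}{\frac{1}{47065 - 26329} - 36219} = - \frac{4 \cdot 59^{2}}{7} \left(-1\right) + \frac{1}{\frac{1}{47065 - 26329} - 36219} = \left(- \frac{4}{7}\right) 3481 \left(-1\right) + \frac{1}{\frac{1}{20736} - 36219} = \left(- \frac{13924}{7}\right) \left(-1\right) + \frac{1}{\frac{1}{20736} - 36219} = \frac{13924}{7} + \frac{1}{- \frac{751037183}{20736}} = \frac{13924}{7} - \frac{20736}{751037183} = \frac{10457441590940}{5257260281}$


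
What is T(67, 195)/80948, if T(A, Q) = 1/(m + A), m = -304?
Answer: -1/19184676 ≈ -5.2125e-8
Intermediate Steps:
T(A, Q) = 1/(-304 + A)
T(67, 195)/80948 = 1/((-304 + 67)*80948) = (1/80948)/(-237) = -1/237*1/80948 = -1/19184676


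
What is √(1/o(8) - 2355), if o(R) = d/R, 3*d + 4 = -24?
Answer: I*√115437/7 ≈ 48.537*I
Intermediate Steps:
d = -28/3 (d = -4/3 + (⅓)*(-24) = -4/3 - 8 = -28/3 ≈ -9.3333)
o(R) = -28/(3*R)
√(1/o(8) - 2355) = √(1/(-28/3/8) - 2355) = √(1/(-28/3*⅛) - 2355) = √(1/(-7/6) - 2355) = √(-6/7 - 2355) = √(-16491/7) = I*√115437/7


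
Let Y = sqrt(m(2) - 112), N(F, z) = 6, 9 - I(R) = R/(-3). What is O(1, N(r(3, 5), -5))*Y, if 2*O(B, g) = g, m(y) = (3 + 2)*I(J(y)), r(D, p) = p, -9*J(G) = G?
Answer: I*sqrt(5457)/3 ≈ 24.624*I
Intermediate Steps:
J(G) = -G/9
I(R) = 9 + R/3 (I(R) = 9 - R/(-3) = 9 - R*(-1)/3 = 9 - (-1)*R/3 = 9 + R/3)
m(y) = 45 - 5*y/27 (m(y) = (3 + 2)*(9 + (-y/9)/3) = 5*(9 - y/27) = 45 - 5*y/27)
O(B, g) = g/2
Y = I*sqrt(5457)/9 (Y = sqrt((45 - 5/27*2) - 112) = sqrt((45 - 10/27) - 112) = sqrt(1205/27 - 112) = sqrt(-1819/27) = I*sqrt(5457)/9 ≈ 8.2079*I)
O(1, N(r(3, 5), -5))*Y = ((1/2)*6)*(I*sqrt(5457)/9) = 3*(I*sqrt(5457)/9) = I*sqrt(5457)/3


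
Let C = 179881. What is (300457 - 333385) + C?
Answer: 146953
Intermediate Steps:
(300457 - 333385) + C = (300457 - 333385) + 179881 = -32928 + 179881 = 146953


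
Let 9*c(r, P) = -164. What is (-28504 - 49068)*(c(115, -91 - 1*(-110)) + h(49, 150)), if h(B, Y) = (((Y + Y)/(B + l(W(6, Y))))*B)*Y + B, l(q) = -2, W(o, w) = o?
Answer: -1540426249868/423 ≈ -3.6417e+9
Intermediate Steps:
c(r, P) = -164/9 (c(r, P) = (⅑)*(-164) = -164/9)
h(B, Y) = B + 2*B*Y²/(-2 + B) (h(B, Y) = (((Y + Y)/(B - 2))*B)*Y + B = (((2*Y)/(-2 + B))*B)*Y + B = ((2*Y/(-2 + B))*B)*Y + B = (2*B*Y/(-2 + B))*Y + B = 2*B*Y²/(-2 + B) + B = B + 2*B*Y²/(-2 + B))
(-28504 - 49068)*(c(115, -91 - 1*(-110)) + h(49, 150)) = (-28504 - 49068)*(-164/9 + 49*(-2 + 49 + 2*150²)/(-2 + 49)) = -77572*(-164/9 + 49*(-2 + 49 + 2*22500)/47) = -77572*(-164/9 + 49*(1/47)*(-2 + 49 + 45000)) = -77572*(-164/9 + 49*(1/47)*45047) = -77572*(-164/9 + 2207303/47) = -77572*19858019/423 = -1540426249868/423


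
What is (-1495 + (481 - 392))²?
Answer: 1976836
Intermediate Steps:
(-1495 + (481 - 392))² = (-1495 + 89)² = (-1406)² = 1976836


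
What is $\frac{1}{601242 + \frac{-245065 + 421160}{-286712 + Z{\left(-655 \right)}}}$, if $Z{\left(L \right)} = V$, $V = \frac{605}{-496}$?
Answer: $\frac{142209757}{85502391375074} \approx 1.6632 \cdot 10^{-6}$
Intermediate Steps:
$V = - \frac{605}{496}$ ($V = 605 \left(- \frac{1}{496}\right) = - \frac{605}{496} \approx -1.2198$)
$Z{\left(L \right)} = - \frac{605}{496}$
$\frac{1}{601242 + \frac{-245065 + 421160}{-286712 + Z{\left(-655 \right)}}} = \frac{1}{601242 + \frac{-245065 + 421160}{-286712 - \frac{605}{496}}} = \frac{1}{601242 + \frac{176095}{- \frac{142209757}{496}}} = \frac{1}{601242 + 176095 \left(- \frac{496}{142209757}\right)} = \frac{1}{601242 - \frac{87343120}{142209757}} = \frac{1}{\frac{85502391375074}{142209757}} = \frac{142209757}{85502391375074}$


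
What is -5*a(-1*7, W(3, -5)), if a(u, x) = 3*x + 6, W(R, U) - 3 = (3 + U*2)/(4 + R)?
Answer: -60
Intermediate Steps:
W(R, U) = 3 + (3 + 2*U)/(4 + R) (W(R, U) = 3 + (3 + U*2)/(4 + R) = 3 + (3 + 2*U)/(4 + R))
a(u, x) = 6 + 3*x
-5*a(-1*7, W(3, -5)) = -5*(6 + 3*((15 + 2*(-5) + 3*3)/(4 + 3))) = -5*(6 + 3*((15 - 10 + 9)/7)) = -5*(6 + 3*((⅐)*14)) = -5*(6 + 3*2) = -5*(6 + 6) = -5*12 = -60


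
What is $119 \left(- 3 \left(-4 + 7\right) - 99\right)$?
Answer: $-12852$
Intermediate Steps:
$119 \left(- 3 \left(-4 + 7\right) - 99\right) = 119 \left(\left(-3\right) 3 - 99\right) = 119 \left(-9 - 99\right) = 119 \left(-108\right) = -12852$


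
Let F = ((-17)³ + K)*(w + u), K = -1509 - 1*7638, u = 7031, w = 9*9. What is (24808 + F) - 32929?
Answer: -100002841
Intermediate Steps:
w = 81
K = -9147 (K = -1509 - 7638 = -9147)
F = -99994720 (F = ((-17)³ - 9147)*(81 + 7031) = (-4913 - 9147)*7112 = -14060*7112 = -99994720)
(24808 + F) - 32929 = (24808 - 99994720) - 32929 = -99969912 - 32929 = -100002841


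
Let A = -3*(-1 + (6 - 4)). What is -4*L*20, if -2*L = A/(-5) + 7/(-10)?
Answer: -4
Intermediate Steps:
A = -3 (A = -3*(-1 + 2) = -3*1 = -3)
L = 1/20 (L = -(-3/(-5) + 7/(-10))/2 = -(-3*(-1/5) + 7*(-1/10))/2 = -(3/5 - 7/10)/2 = -1/2*(-1/10) = 1/20 ≈ 0.050000)
-4*L*20 = -4*1/20*20 = -1/5*20 = -4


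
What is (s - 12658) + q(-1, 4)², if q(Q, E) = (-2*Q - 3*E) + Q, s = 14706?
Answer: 2169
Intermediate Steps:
q(Q, E) = -Q - 3*E (q(Q, E) = (-3*E - 2*Q) + Q = -Q - 3*E)
(s - 12658) + q(-1, 4)² = (14706 - 12658) + (-1*(-1) - 3*4)² = 2048 + (1 - 12)² = 2048 + (-11)² = 2048 + 121 = 2169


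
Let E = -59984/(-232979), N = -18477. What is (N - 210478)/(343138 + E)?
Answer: -1839369205/2756689934 ≈ -0.66724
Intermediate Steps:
E = 59984/232979 (E = -59984*(-1/232979) = 59984/232979 ≈ 0.25747)
(N - 210478)/(343138 + E) = (-18477 - 210478)/(343138 + 59984/232979) = -228955/79944008086/232979 = -228955*232979/79944008086 = -1839369205/2756689934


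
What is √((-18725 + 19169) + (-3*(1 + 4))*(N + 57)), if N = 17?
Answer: 3*I*√74 ≈ 25.807*I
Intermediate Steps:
√((-18725 + 19169) + (-3*(1 + 4))*(N + 57)) = √((-18725 + 19169) + (-3*(1 + 4))*(17 + 57)) = √(444 - 3*5*74) = √(444 - 15*74) = √(444 - 1110) = √(-666) = 3*I*√74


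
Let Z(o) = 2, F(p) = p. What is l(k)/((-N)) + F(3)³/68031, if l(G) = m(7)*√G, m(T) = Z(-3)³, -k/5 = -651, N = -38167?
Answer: 3/7559 + 8*√3255/38167 ≈ 0.012355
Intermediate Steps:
k = 3255 (k = -5*(-651) = 3255)
m(T) = 8 (m(T) = 2³ = 8)
l(G) = 8*√G
l(k)/((-N)) + F(3)³/68031 = (8*√3255)/((-1*(-38167))) + 3³/68031 = (8*√3255)/38167 + 27*(1/68031) = (8*√3255)*(1/38167) + 3/7559 = 8*√3255/38167 + 3/7559 = 3/7559 + 8*√3255/38167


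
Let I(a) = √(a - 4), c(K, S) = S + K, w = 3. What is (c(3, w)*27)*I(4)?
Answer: 0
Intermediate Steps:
c(K, S) = K + S
I(a) = √(-4 + a)
(c(3, w)*27)*I(4) = ((3 + 3)*27)*√(-4 + 4) = (6*27)*√0 = 162*0 = 0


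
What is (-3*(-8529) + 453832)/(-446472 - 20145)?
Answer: -479419/466617 ≈ -1.0274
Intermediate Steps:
(-3*(-8529) + 453832)/(-446472 - 20145) = (25587 + 453832)/(-466617) = 479419*(-1/466617) = -479419/466617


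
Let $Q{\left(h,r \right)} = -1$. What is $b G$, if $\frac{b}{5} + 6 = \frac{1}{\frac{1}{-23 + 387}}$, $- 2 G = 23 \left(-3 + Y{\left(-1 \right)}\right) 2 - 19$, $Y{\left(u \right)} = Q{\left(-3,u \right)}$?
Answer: $181685$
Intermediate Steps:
$Y{\left(u \right)} = -1$
$G = \frac{203}{2}$ ($G = - \frac{23 \left(-3 - 1\right) 2 - 19}{2} = - \frac{23 \left(\left(-4\right) 2\right) - 19}{2} = - \frac{23 \left(-8\right) - 19}{2} = - \frac{-184 - 19}{2} = \left(- \frac{1}{2}\right) \left(-203\right) = \frac{203}{2} \approx 101.5$)
$b = 1790$ ($b = -30 + \frac{5}{\frac{1}{-23 + 387}} = -30 + \frac{5}{\frac{1}{364}} = -30 + 5 \frac{1}{\frac{1}{364}} = -30 + 5 \cdot 364 = -30 + 1820 = 1790$)
$b G = 1790 \cdot \frac{203}{2} = 181685$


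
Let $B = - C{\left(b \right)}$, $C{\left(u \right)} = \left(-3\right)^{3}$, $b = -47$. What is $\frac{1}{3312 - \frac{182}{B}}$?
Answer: $\frac{27}{89242} \approx 0.00030255$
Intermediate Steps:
$C{\left(u \right)} = -27$
$B = 27$ ($B = \left(-1\right) \left(-27\right) = 27$)
$\frac{1}{3312 - \frac{182}{B}} = \frac{1}{3312 - \frac{182}{27}} = \frac{1}{\frac{89242}{27}} = \frac{27}{89242}$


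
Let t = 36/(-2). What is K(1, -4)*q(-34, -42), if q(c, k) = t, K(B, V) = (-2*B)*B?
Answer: 36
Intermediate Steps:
K(B, V) = -2*B²
t = -18 (t = 36*(-½) = -18)
q(c, k) = -18
K(1, -4)*q(-34, -42) = -2*1²*(-18) = -2*1*(-18) = -2*(-18) = 36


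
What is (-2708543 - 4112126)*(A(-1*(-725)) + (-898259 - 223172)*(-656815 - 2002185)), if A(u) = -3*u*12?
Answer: -20338450600844940100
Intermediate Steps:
A(u) = -36*u
(-2708543 - 4112126)*(A(-1*(-725)) + (-898259 - 223172)*(-656815 - 2002185)) = (-2708543 - 4112126)*(-(-36)*(-725) + (-898259 - 223172)*(-656815 - 2002185)) = -6820669*(-36*725 - 1121431*(-2659000)) = -6820669*(-26100 + 2981885029000) = -6820669*2981885002900 = -20338450600844940100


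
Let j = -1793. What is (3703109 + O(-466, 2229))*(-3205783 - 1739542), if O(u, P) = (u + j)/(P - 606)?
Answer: -9907371212015200/541 ≈ -1.8313e+13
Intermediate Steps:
O(u, P) = (-1793 + u)/(-606 + P) (O(u, P) = (u - 1793)/(P - 606) = (-1793 + u)/(-606 + P))
(3703109 + O(-466, 2229))*(-3205783 - 1739542) = (3703109 + (-1793 - 466)/(-606 + 2229))*(-3205783 - 1739542) = (3703109 - 2259/1623)*(-4945325) = (3703109 + (1/1623)*(-2259))*(-4945325) = (3703109 - 753/541)*(-4945325) = (2003381216/541)*(-4945325) = -9907371212015200/541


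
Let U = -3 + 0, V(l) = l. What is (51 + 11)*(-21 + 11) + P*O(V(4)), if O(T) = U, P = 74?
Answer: -842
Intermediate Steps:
U = -3
O(T) = -3
(51 + 11)*(-21 + 11) + P*O(V(4)) = (51 + 11)*(-21 + 11) + 74*(-3) = 62*(-10) - 222 = -620 - 222 = -842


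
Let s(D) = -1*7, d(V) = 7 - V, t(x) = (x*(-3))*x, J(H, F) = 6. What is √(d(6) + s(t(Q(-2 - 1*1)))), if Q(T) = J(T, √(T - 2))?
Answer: I*√6 ≈ 2.4495*I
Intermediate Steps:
Q(T) = 6
t(x) = -3*x² (t(x) = (-3*x)*x = -3*x²)
s(D) = -7
√(d(6) + s(t(Q(-2 - 1*1)))) = √((7 - 1*6) - 7) = √((7 - 6) - 7) = √(1 - 7) = √(-6) = I*√6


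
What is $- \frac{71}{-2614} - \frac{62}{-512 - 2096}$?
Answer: $\frac{86809}{1704328} \approx 0.050934$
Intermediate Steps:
$- \frac{71}{-2614} - \frac{62}{-512 - 2096} = \left(-71\right) \left(- \frac{1}{2614}\right) - \frac{62}{-2608} = \frac{71}{2614} - - \frac{31}{1304} = \frac{71}{2614} + \frac{31}{1304} = \frac{86809}{1704328}$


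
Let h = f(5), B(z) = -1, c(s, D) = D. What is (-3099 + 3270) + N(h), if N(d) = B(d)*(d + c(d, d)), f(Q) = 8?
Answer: 155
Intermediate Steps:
h = 8
N(d) = -2*d (N(d) = -(d + d) = -2*d)
(-3099 + 3270) + N(h) = (-3099 + 3270) - 2*8 = 171 - 16 = 155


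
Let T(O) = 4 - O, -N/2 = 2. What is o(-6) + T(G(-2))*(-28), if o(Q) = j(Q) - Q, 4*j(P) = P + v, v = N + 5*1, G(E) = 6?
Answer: 243/4 ≈ 60.750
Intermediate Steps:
N = -4 (N = -2*2 = -4)
v = 1 (v = -4 + 5*1 = -4 + 5 = 1)
j(P) = ¼ + P/4 (j(P) = (P + 1)/4 = (1 + P)/4 = ¼ + P/4)
o(Q) = ¼ - 3*Q/4 (o(Q) = (¼ + Q/4) - Q = ¼ - 3*Q/4)
o(-6) + T(G(-2))*(-28) = (¼ - ¾*(-6)) + (4 - 1*6)*(-28) = (¼ + 9/2) + (4 - 6)*(-28) = 19/4 - 2*(-28) = 19/4 + 56 = 243/4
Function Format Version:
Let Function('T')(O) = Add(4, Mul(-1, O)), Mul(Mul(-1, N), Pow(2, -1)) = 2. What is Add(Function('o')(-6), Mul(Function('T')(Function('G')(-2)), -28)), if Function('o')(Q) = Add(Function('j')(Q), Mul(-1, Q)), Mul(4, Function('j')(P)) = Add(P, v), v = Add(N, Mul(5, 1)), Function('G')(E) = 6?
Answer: Rational(243, 4) ≈ 60.750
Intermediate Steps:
N = -4 (N = Mul(-2, 2) = -4)
v = 1 (v = Add(-4, Mul(5, 1)) = Add(-4, 5) = 1)
Function('j')(P) = Add(Rational(1, 4), Mul(Rational(1, 4), P)) (Function('j')(P) = Mul(Rational(1, 4), Add(P, 1)) = Mul(Rational(1, 4), Add(1, P)) = Add(Rational(1, 4), Mul(Rational(1, 4), P)))
Function('o')(Q) = Add(Rational(1, 4), Mul(Rational(-3, 4), Q)) (Function('o')(Q) = Add(Add(Rational(1, 4), Mul(Rational(1, 4), Q)), Mul(-1, Q)) = Add(Rational(1, 4), Mul(Rational(-3, 4), Q)))
Add(Function('o')(-6), Mul(Function('T')(Function('G')(-2)), -28)) = Add(Add(Rational(1, 4), Mul(Rational(-3, 4), -6)), Mul(Add(4, Mul(-1, 6)), -28)) = Add(Add(Rational(1, 4), Rational(9, 2)), Mul(Add(4, -6), -28)) = Add(Rational(19, 4), Mul(-2, -28)) = Add(Rational(19, 4), 56) = Rational(243, 4)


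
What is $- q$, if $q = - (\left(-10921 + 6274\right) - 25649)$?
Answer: $-30296$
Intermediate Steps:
$q = 30296$ ($q = - (-4647 - 25649) = \left(-1\right) \left(-30296\right) = 30296$)
$- q = \left(-1\right) 30296 = -30296$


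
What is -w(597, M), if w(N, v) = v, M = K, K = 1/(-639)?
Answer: 1/639 ≈ 0.0015649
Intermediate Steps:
K = -1/639 ≈ -0.0015649
M = -1/639 ≈ -0.0015649
-w(597, M) = -1*(-1/639) = 1/639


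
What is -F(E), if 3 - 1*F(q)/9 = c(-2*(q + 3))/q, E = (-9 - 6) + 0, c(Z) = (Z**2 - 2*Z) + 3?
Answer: -1728/5 ≈ -345.60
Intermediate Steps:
c(Z) = 3 + Z**2 - 2*Z
E = -15 (E = -15 + 0 = -15)
F(q) = 27 - 9*(15 + (-6 - 2*q)**2 + 4*q)/q (F(q) = 27 - 9*(3 + (-2*(q + 3))**2 - (-4)*(q + 3))/q = 27 - 9*(3 + (-2*(3 + q))**2 - (-4)*(3 + q))/q = 27 - 9*(3 + (-6 - 2*q)**2 - 2*(-6 - 2*q))/q = 27 - 9*(3 + (-6 - 2*q)**2 + (12 + 4*q))/q = 27 - 9*(15 + (-6 - 2*q)**2 + 4*q)/q)
-F(E) = -(-225 - 459/(-15) - 36*(-15)) = -(-225 - 459*(-1/15) + 540) = -(-225 + 153/5 + 540) = -1*1728/5 = -1728/5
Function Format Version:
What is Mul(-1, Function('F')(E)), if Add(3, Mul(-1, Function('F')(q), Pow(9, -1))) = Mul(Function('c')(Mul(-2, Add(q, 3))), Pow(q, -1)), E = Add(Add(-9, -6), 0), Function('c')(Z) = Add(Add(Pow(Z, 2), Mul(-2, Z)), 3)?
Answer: Rational(-1728, 5) ≈ -345.60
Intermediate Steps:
Function('c')(Z) = Add(3, Pow(Z, 2), Mul(-2, Z))
E = -15 (E = Add(-15, 0) = -15)
Function('F')(q) = Add(27, Mul(-9, Pow(q, -1), Add(15, Pow(Add(-6, Mul(-2, q)), 2), Mul(4, q)))) (Function('F')(q) = Add(27, Mul(-9, Mul(Add(3, Pow(Mul(-2, Add(q, 3)), 2), Mul(-2, Mul(-2, Add(q, 3)))), Pow(q, -1)))) = Add(27, Mul(-9, Mul(Add(3, Pow(Mul(-2, Add(3, q)), 2), Mul(-2, Mul(-2, Add(3, q)))), Pow(q, -1)))) = Add(27, Mul(-9, Mul(Add(3, Pow(Add(-6, Mul(-2, q)), 2), Mul(-2, Add(-6, Mul(-2, q)))), Pow(q, -1)))) = Add(27, Mul(-9, Mul(Add(3, Pow(Add(-6, Mul(-2, q)), 2), Add(12, Mul(4, q))), Pow(q, -1)))) = Add(27, Mul(-9, Mul(Add(15, Pow(Add(-6, Mul(-2, q)), 2), Mul(4, q)), Pow(q, -1)))) = Add(27, Mul(-9, Mul(Pow(q, -1), Add(15, Pow(Add(-6, Mul(-2, q)), 2), Mul(4, q))))) = Add(27, Mul(-9, Pow(q, -1), Add(15, Pow(Add(-6, Mul(-2, q)), 2), Mul(4, q)))))
Mul(-1, Function('F')(E)) = Mul(-1, Add(-225, Mul(-459, Pow(-15, -1)), Mul(-36, -15))) = Mul(-1, Add(-225, Mul(-459, Rational(-1, 15)), 540)) = Mul(-1, Add(-225, Rational(153, 5), 540)) = Mul(-1, Rational(1728, 5)) = Rational(-1728, 5)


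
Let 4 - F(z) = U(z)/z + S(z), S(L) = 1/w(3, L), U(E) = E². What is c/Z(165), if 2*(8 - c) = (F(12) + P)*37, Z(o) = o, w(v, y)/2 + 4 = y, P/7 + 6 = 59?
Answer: -214603/5280 ≈ -40.645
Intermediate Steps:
P = 371 (P = -42 + 7*59 = -42 + 413 = 371)
w(v, y) = -8 + 2*y
S(L) = 1/(-8 + 2*L)
F(z) = 4 - z - 1/(2*(-4 + z)) (F(z) = 4 - (z²/z + 1/(2*(-4 + z))) = 4 - (z + 1/(2*(-4 + z))) = 4 + (-z - 1/(2*(-4 + z))) = 4 - z - 1/(2*(-4 + z)))
c = -214603/32 (c = 8 - ((-½ - (4 - 1*12)²)/(-4 + 12) + 371)*37/2 = 8 - ((-½ - (4 - 12)²)/8 + 371)*37/2 = 8 - ((-½ - 1*(-8)²)/8 + 371)*37/2 = 8 - ((-½ - 1*64)/8 + 371)*37/2 = 8 - ((-½ - 64)/8 + 371)*37/2 = 8 - ((⅛)*(-129/2) + 371)*37/2 = 8 - (-129/16 + 371)*37/2 = 8 - 5807*37/32 = 8 - ½*214859/16 = 8 - 214859/32 = -214603/32 ≈ -6706.3)
c/Z(165) = -214603/32/165 = -214603/32*1/165 = -214603/5280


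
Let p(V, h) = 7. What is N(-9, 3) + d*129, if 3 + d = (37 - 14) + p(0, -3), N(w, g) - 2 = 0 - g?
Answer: 3482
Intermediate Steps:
N(w, g) = 2 - g (N(w, g) = 2 + (0 - g) = 2 - g)
d = 27 (d = -3 + ((37 - 14) + 7) = -3 + (23 + 7) = -3 + 30 = 27)
N(-9, 3) + d*129 = (2 - 1*3) + 27*129 = (2 - 3) + 3483 = -1 + 3483 = 3482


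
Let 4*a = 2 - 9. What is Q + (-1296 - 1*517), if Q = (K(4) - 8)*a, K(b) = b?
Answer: -1806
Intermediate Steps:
a = -7/4 (a = (2 - 9)/4 = (¼)*(-7) = -7/4 ≈ -1.7500)
Q = 7 (Q = (4 - 8)*(-7/4) = -4*(-7/4) = 7)
Q + (-1296 - 1*517) = 7 + (-1296 - 1*517) = 7 + (-1296 - 517) = 7 - 1813 = -1806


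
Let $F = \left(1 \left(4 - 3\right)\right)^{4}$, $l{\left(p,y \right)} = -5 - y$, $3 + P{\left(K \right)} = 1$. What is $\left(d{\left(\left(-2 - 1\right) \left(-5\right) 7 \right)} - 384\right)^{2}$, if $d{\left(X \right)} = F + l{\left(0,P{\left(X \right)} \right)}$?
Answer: $148996$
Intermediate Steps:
$P{\left(K \right)} = -2$ ($P{\left(K \right)} = -3 + 1 = -2$)
$F = 1$ ($F = \left(1 \cdot 1\right)^{4} = 1^{4} = 1$)
$d{\left(X \right)} = -2$ ($d{\left(X \right)} = 1 - 3 = -2$)
$\left(d{\left(\left(-2 - 1\right) \left(-5\right) 7 \right)} - 384\right)^{2} = \left(-2 - 384\right)^{2} = \left(-386\right)^{2} = 148996$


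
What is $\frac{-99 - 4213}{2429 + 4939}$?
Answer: $- \frac{539}{921} \approx -0.58523$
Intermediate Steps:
$\frac{-99 - 4213}{2429 + 4939} = - \frac{4312}{7368} = \left(-4312\right) \frac{1}{7368} = - \frac{539}{921}$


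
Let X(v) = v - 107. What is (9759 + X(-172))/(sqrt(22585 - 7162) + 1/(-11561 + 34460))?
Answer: -108541260/4043634536011 + 2485486312740*sqrt(15423)/4043634536011 ≈ 76.335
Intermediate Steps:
X(v) = -107 + v
(9759 + X(-172))/(sqrt(22585 - 7162) + 1/(-11561 + 34460)) = (9759 + (-107 - 172))/(sqrt(22585 - 7162) + 1/(-11561 + 34460)) = (9759 - 279)/(sqrt(15423) + 1/22899) = 9480/(sqrt(15423) + 1/22899) = 9480/(1/22899 + sqrt(15423))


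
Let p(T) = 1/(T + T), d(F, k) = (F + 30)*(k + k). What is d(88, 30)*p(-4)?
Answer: -885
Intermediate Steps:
d(F, k) = 2*k*(30 + F) (d(F, k) = (30 + F)*(2*k) = 2*k*(30 + F))
p(T) = 1/(2*T)
d(88, 30)*p(-4) = (2*30*(30 + 88))*((1/2)/(-4)) = (2*30*118)*((1/2)*(-1/4)) = 7080*(-1/8) = -885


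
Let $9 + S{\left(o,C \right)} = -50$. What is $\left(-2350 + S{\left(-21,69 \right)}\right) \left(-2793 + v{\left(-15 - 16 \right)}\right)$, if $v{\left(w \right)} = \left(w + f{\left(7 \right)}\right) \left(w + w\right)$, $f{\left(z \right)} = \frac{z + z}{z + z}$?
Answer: $2247597$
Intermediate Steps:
$f{\left(z \right)} = 1$ ($f{\left(z \right)} = \frac{2 z}{2 z} = 2 z \frac{1}{2 z} = 1$)
$S{\left(o,C \right)} = -59$ ($S{\left(o,C \right)} = -9 - 50 = -59$)
$v{\left(w \right)} = 2 w \left(1 + w\right)$ ($v{\left(w \right)} = \left(w + 1\right) \left(w + w\right) = \left(1 + w\right) 2 w = 2 w \left(1 + w\right)$)
$\left(-2350 + S{\left(-21,69 \right)}\right) \left(-2793 + v{\left(-15 - 16 \right)}\right) = \left(-2350 - 59\right) \left(-2793 + 2 \left(-15 - 16\right) \left(1 - 31\right)\right) = - 2409 \left(-2793 + 2 \left(-15 - 16\right) \left(1 - 31\right)\right) = - 2409 \left(-2793 + 2 \left(-31\right) \left(1 - 31\right)\right) = - 2409 \left(-2793 + 2 \left(-31\right) \left(-30\right)\right) = - 2409 \left(-2793 + 1860\right) = \left(-2409\right) \left(-933\right) = 2247597$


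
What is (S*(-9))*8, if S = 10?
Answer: -720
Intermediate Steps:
(S*(-9))*8 = (10*(-9))*8 = -90*8 = -720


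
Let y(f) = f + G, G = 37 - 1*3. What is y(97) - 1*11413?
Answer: -11282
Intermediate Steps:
G = 34 (G = 37 - 3 = 34)
y(f) = 34 + f (y(f) = f + 34 = 34 + f)
y(97) - 1*11413 = (34 + 97) - 1*11413 = 131 - 11413 = -11282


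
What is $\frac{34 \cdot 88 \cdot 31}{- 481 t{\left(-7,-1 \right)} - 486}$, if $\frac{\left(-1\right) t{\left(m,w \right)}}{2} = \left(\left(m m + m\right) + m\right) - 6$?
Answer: $\frac{2108}{623} \approx 3.3836$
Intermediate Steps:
$t{\left(m,w \right)} = 12 - 4 m - 2 m^{2}$ ($t{\left(m,w \right)} = - 2 \left(\left(\left(m m + m\right) + m\right) - 6\right) = - 2 \left(\left(\left(m^{2} + m\right) + m\right) - 6\right) = - 2 \left(\left(\left(m + m^{2}\right) + m\right) - 6\right) = - 2 \left(\left(m^{2} + 2 m\right) - 6\right) = - 2 \left(-6 + m^{2} + 2 m\right) = 12 - 4 m - 2 m^{2}$)
$\frac{34 \cdot 88 \cdot 31}{- 481 t{\left(-7,-1 \right)} - 486} = \frac{34 \cdot 88 \cdot 31}{- 481 \left(12 - -28 - 2 \left(-7\right)^{2}\right) - 486} = \frac{2992 \cdot 31}{- 481 \left(12 + 28 - 98\right) - 486} = \frac{92752}{- 481 \left(12 + 28 - 98\right) - 486} = \frac{92752}{\left(-481\right) \left(-58\right) - 486} = \frac{92752}{27898 - 486} = \frac{92752}{27412} = 92752 \cdot \frac{1}{27412} = \frac{2108}{623}$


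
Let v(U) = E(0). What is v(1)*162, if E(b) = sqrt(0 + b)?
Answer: 0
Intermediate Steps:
E(b) = sqrt(b)
v(U) = 0 (v(U) = sqrt(0) = 0)
v(1)*162 = 0*162 = 0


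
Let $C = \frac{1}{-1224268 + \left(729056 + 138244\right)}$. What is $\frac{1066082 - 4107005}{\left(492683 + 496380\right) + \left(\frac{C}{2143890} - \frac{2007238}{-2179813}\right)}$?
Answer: $- \frac{5072901692933785238322480}{1649967473165247839022827} \approx -3.0745$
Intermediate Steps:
$C = - \frac{1}{356968}$ ($C = \frac{1}{-1224268 + 867300} = \frac{1}{-356968} = - \frac{1}{356968} \approx -2.8014 \cdot 10^{-6}$)
$\frac{1066082 - 4107005}{\left(492683 + 496380\right) + \left(\frac{C}{2143890} - \frac{2007238}{-2179813}\right)} = \frac{1066082 - 4107005}{\left(492683 + 496380\right) - \left(- \frac{2007238}{2179813} + \frac{1}{765300125520}\right)} = - \frac{3040923}{989063 - - \frac{1536139493346333947}{1668211162510127760}} = - \frac{3040923}{989063 + \left(- \frac{1}{765300125520} + \frac{2007238}{2179813}\right)} = - \frac{3040923}{989063 + \frac{1536139493346333947}{1668211162510127760}} = - \frac{3040923}{\frac{1649967473165247839022827}{1668211162510127760}} = \left(-3040923\right) \frac{1668211162510127760}{1649967473165247839022827} = - \frac{5072901692933785238322480}{1649967473165247839022827}$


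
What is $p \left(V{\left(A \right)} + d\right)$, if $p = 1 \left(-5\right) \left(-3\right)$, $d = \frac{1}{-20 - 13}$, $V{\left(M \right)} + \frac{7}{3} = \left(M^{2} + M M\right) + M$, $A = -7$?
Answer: $\frac{14625}{11} \approx 1329.5$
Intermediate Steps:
$V{\left(M \right)} = - \frac{7}{3} + M + 2 M^{2}$ ($V{\left(M \right)} = - \frac{7}{3} + \left(\left(M^{2} + M M\right) + M\right) = - \frac{7}{3} + \left(\left(M^{2} + M^{2}\right) + M\right) = - \frac{7}{3} + \left(2 M^{2} + M\right) = - \frac{7}{3} + \left(M + 2 M^{2}\right) = - \frac{7}{3} + M + 2 M^{2}$)
$d = - \frac{1}{33}$ ($d = \frac{1}{-33} = - \frac{1}{33} \approx -0.030303$)
$p = 15$ ($p = \left(-5\right) \left(-3\right) = 15$)
$p \left(V{\left(A \right)} + d\right) = 15 \left(\left(- \frac{7}{3} - 7 + 2 \left(-7\right)^{2}\right) - \frac{1}{33}\right) = 15 \left(\left(- \frac{7}{3} - 7 + 2 \cdot 49\right) - \frac{1}{33}\right) = 15 \left(\left(- \frac{7}{3} - 7 + 98\right) - \frac{1}{33}\right) = 15 \left(\frac{266}{3} - \frac{1}{33}\right) = 15 \cdot \frac{975}{11} = \frac{14625}{11}$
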